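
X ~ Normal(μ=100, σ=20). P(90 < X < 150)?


z₁=(90-100)/20=-0.5, z₂=(150-100)/20=2.5
P = Φ(2.5) - Φ(-0.5) = 0.993790 - 0.308538 = 0.685252 ≈ 0.6853

P(90 < X < 150) ≈ 0.6853


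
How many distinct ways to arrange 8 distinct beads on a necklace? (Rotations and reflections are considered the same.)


Free circular arrangements: rotations and reflections both identified.
(n-1)!/2 = 7!/2 = 5040/2 = 2520

2520


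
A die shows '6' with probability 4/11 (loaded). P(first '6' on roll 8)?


Geometric: P(X=8) = (1-p)^(k-1)×p = (7/11)^7×4/11 = 3294172/214358881

P(X=8) = 3294172/214358881 ≈ 1.54%


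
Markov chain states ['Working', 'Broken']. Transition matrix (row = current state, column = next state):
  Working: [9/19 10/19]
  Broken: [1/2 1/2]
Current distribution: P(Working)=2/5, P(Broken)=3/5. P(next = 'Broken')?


P(next=Broken) = Σᵢ P(now=i)×P(i→Broken)
= 2/5×10/19 + 3/5×1/2
= 4/19 + 3/10 = 97/190

P = 97/190 ≈ 0.5105


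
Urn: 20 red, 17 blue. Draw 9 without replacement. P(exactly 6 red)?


Hypergeometric: C(20,6)×C(17,3)/C(37,9)
= 38760×680/124403620 = 77520/365893

P(X=6) = 77520/365893 ≈ 21.19%


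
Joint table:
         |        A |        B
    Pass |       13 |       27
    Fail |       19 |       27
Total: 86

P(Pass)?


P(Pass) = (13+27)/86 = 40/86 = 20/43

P(Pass) = 20/43 ≈ 46.51%


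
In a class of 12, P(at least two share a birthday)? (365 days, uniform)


P(all different) = Π(365-i)/365 for i=0..11
= 0.832975
P(match) = 1 - 0.832975 = 0.167025

P ≈ 0.1670 ≈ 16.70%


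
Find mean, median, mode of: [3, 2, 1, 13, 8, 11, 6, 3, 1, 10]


Sorted: [1, 1, 2, 3, 3, 6, 8, 10, 11, 13]
Mean = 58/10 = 29/5
Median = 9/2
Freq: {3: 2, 2: 1, 1: 2, 13: 1, 8: 1, 11: 1, 6: 1, 10: 1}
Mode: [1, 3]

Mean=29/5, Median=9/2, Mode=[1, 3]


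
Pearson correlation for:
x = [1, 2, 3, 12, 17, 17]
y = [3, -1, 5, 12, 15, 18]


n=6, Σx=52, Σy=52, Σxy=721, Σx²=736, Σy²=728
r = (6×721 - 52×52)/√((6×736 - 52²)(6×728 - 52²))
= 1622/√(1712×1664) = 1622/√2848768 ≈ 1622/1687.8294 ≈ 0.9610

r ≈ 0.9610


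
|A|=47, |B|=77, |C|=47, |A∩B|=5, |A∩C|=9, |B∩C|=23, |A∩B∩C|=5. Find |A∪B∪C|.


|A∪B∪C| = 47+77+47-5-9-23+5 = 139

|A∪B∪C| = 139


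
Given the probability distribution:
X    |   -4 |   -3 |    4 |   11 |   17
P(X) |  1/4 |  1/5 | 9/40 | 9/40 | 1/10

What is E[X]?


E[X] = Σ x·P(X=x)
= (-4)×(1/4) + (-3)×(1/5) + (4)×(9/40) + (11)×(9/40) + (17)×(1/10)
= 139/40

E[X] = 139/40


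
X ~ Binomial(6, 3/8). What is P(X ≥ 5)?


P(X ≥ 5) = Σ P(X=i) for i=5..6
P(X=5) = 3645/131072
P(X=6) = 729/262144
Sum = 8019/262144

P(X ≥ 5) = 8019/262144 ≈ 3.06%


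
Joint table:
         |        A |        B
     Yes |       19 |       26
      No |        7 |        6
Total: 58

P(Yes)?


P(Yes) = (19+26)/58 = 45/58

P(Yes) = 45/58 ≈ 77.59%


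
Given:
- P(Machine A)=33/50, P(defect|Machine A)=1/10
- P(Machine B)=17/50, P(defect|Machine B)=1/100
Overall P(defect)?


P(B) = Σ P(B|Aᵢ)×P(Aᵢ)
  1/10×33/50 = 33/500
  1/100×17/50 = 17/5000
Sum = 347/5000

P(defect) = 347/5000 ≈ 6.94%


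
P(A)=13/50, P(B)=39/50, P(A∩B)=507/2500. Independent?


P(A)×P(B) = 507/2500
P(A∩B) = 507/2500
Equal ✓ → Independent

Yes, independent


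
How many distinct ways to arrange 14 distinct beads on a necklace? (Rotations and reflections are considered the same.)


Free circular arrangements: rotations and reflections both identified.
(n-1)!/2 = 13!/2 = 6227020800/2 = 3113510400

3113510400


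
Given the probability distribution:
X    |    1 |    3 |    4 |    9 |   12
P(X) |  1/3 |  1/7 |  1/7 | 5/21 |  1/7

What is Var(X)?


E[X] = 109/21
E[X²] = 919/21
Var(X) = E[X²] - (E[X])² = 919/21 - 11881/441 = 7418/441

Var(X) = 7418/441 ≈ 16.8209


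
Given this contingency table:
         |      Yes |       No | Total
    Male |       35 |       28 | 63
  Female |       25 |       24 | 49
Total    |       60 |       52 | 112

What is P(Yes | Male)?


P(Yes | Male) = 35/(35+28) = 35/63 = 5/9

P(Yes|Male) = 5/9 ≈ 55.56%


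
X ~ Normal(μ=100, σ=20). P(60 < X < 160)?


z₁=(60-100)/20=-2.0, z₂=(160-100)/20=3.0
P = Φ(3.0) - Φ(-2.0) = 0.998650 - 0.022750 = 0.975900 ≈ 0.9759

P(60 < X < 160) ≈ 0.9759


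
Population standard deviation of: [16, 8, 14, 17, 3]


Mean = 58/5
  (16-58/5)²=484/25
  (8-58/5)²=324/25
  (14-58/5)²=144/25
  (17-58/5)²=729/25
  (3-58/5)²=1849/25
Σ(x-μ)² = 706/5
σ² = (706/5)/5 = 706/25

σ = √(706/25) ≈ 5.3141


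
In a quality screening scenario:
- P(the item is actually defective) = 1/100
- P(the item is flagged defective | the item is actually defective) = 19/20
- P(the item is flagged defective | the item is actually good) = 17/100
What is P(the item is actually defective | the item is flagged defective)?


Using Bayes' theorem:
P(A|B) = P(B|A)·P(A) / P(B)

P(the item is flagged defective) = 19/20 × 1/100 + 17/100 × 99/100
= 19/2000 + 1683/10000 = 889/5000

P(the item is actually defective|the item is flagged defective) = (19/2000) / (889/5000) = 95/1778

P(the item is actually defective|the item is flagged defective) = 95/1778 ≈ 5.34%


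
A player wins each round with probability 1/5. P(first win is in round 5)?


Geometric: P(X=5) = (1-p)^(k-1)×p = (4/5)^4×1/5 = 256/3125

P(X=5) = 256/3125 ≈ 8.19%


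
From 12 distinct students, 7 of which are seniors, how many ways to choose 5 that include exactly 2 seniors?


Choose 2 of the 7 seniors and 3 of the other 5 students:
C(7,2)×C(5,3) = 21×10 = 210

210


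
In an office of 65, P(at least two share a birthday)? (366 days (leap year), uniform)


P(all different) = Π(366-i)/366 for i=0..64
= 0.002358
P(match) = 1 - 0.002358 = 0.997642

P ≈ 0.9976 ≈ 99.76%


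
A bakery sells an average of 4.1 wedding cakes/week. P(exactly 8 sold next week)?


Poisson(λ=4.1): P(X=8) = e^(-λ)×λ^k/k!
= e^(-4.1) × 4.1^8 / 8!
≈ 0.0165726754 × 79849.2522912 / 40320 ≈ 0.032820

P(X=8) ≈ 0.032820 ≈ 3.28%


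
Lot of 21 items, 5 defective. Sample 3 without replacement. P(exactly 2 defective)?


Hypergeometric: C(5,2)×C(16,1)/C(21,3)
= 10×16/1330 = 16/133

P(X=2) = 16/133 ≈ 12.03%


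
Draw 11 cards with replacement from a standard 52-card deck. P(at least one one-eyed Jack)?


P(not a one-eyed Jack) = 50/52 = 25/26
P(none in 11 draws) = (25/26)^11 = 2384185791015625/3670344486987776
P(≥1 one-eyed Jack) = 1 - 2384185791015625/3670344486987776 = 1286158695972151/3670344486987776

P = 1286158695972151/3670344486987776 ≈ 35.04%


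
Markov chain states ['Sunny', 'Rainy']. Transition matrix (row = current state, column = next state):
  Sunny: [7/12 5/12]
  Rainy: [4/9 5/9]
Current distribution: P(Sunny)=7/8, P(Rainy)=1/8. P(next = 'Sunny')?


P(next=Sunny) = Σᵢ P(now=i)×P(i→Sunny)
= 7/8×7/12 + 1/8×4/9
= 49/96 + 1/18 = 163/288

P = 163/288 ≈ 0.5660


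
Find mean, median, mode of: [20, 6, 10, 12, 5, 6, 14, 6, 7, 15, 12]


Sorted: [5, 6, 6, 6, 7, 10, 12, 12, 14, 15, 20]
Mean = 113/11
Median = 10
Freq: {20: 1, 6: 3, 10: 1, 12: 2, 5: 1, 14: 1, 7: 1, 15: 1}
Mode: [6]

Mean=113/11, Median=10, Mode=6


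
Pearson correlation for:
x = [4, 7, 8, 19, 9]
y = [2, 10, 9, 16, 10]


n=5, Σx=47, Σy=47, Σxy=544, Σx²=571, Σy²=541
r = (5×544 - 47×47)/√((5×571 - 47²)(5×541 - 47²))
= 511/√(646×496) = 511/√320416 ≈ 511/566.0530 ≈ 0.9027

r ≈ 0.9027


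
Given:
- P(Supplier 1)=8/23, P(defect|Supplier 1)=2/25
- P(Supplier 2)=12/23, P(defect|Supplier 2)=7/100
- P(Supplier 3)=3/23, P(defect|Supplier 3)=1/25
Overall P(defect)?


P(B) = Σ P(B|Aᵢ)×P(Aᵢ)
  2/25×8/23 = 16/575
  7/100×12/23 = 21/575
  1/25×3/23 = 3/575
Sum = 8/115

P(defect) = 8/115 ≈ 6.96%


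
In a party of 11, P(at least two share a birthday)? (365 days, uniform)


P(all different) = Π(365-i)/365 for i=0..10
= 0.858859
P(match) = 1 - 0.858859 = 0.141141

P ≈ 0.1411 ≈ 14.11%


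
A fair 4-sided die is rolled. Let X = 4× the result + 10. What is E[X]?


E[die] = (1+4)/2 = 5/2
E[X] = 4×5/2 + 10 = 20

E[X] = 20


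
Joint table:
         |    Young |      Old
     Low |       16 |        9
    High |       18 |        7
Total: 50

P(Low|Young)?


P(Low|Young) = 16/(16+18) = 16/34 = 8/17

P = 8/17 ≈ 47.06%


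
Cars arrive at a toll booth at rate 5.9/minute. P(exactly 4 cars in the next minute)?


Poisson(λ=5.9): P(X=4) = e^(-λ)×λ^k/k!
= e^(-5.9) × 5.9^4 / 4!
≈ 0.002739444819 × 1211.7361 / 24 ≈ 0.138312

P(X=4) ≈ 0.138312 ≈ 13.83%


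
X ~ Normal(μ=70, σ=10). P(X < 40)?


z = (40-70)/10 = -3.0
P(Z < -3.0) = 0.0013

P(X < 40) ≈ 0.0013


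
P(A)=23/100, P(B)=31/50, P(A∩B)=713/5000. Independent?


P(A)×P(B) = 713/5000
P(A∩B) = 713/5000
Equal ✓ → Independent

Yes, independent


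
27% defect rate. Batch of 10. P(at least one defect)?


P(all good) = (73/100)^10 = 4297625829703557649/100000000000000000000
P(≥1 defect) = 95702374170296442351/100000000000000000000

P = 95702374170296442351/100000000000000000000 ≈ 95.70%


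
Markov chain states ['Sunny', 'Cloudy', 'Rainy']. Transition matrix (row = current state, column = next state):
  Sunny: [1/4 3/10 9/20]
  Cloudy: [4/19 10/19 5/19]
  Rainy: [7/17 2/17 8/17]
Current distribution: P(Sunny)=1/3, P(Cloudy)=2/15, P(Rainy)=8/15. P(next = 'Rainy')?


P(next=Rainy) = Σᵢ P(now=i)×P(i→Rainy)
= 1/3×9/20 + 2/15×5/19 + 8/15×8/17
= 3/20 + 2/57 + 64/255 = 2817/6460

P = 2817/6460 ≈ 0.4361


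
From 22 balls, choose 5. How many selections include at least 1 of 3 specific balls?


Complement: C(22,5) - C(19,5) = 26334 - 11628 = 14706

14706


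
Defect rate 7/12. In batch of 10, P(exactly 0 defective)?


Binomial: P(X=0) = C(10,0)×p^0×(1-p)^10
= 1 × 1 × 9765625/61917364224 = 9765625/61917364224

P(X=0) = 9765625/61917364224 ≈ 0.02%


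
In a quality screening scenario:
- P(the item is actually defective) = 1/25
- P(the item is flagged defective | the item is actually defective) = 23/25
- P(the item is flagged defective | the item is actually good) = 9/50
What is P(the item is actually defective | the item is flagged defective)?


Using Bayes' theorem:
P(A|B) = P(B|A)·P(A) / P(B)

P(the item is flagged defective) = 23/25 × 1/25 + 9/50 × 24/25
= 23/625 + 108/625 = 131/625

P(the item is actually defective|the item is flagged defective) = (23/625) / (131/625) = 23/131

P(the item is actually defective|the item is flagged defective) = 23/131 ≈ 17.56%


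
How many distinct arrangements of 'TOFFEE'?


Letters: 6, freq: {'T': 1, 'O': 1, 'F': 2, 'E': 2}
6!/(1!×1!×2!×2!) = 720/4 = 180

180


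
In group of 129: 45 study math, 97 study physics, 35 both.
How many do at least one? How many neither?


|A∪B| = 45+97-35 = 107
Neither = 129-107 = 22

At least one: 107; Neither: 22


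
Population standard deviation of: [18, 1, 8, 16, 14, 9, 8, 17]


Mean = 91/8
  (18-91/8)²=2809/64
  (1-91/8)²=6889/64
  (8-91/8)²=729/64
  (16-91/8)²=1369/64
  (14-91/8)²=441/64
  (9-91/8)²=361/64
  (8-91/8)²=729/64
  (17-91/8)²=2025/64
Σ(x-μ)² = 1919/8
σ² = (1919/8)/8 = 1919/64

σ = √(1919/64) ≈ 5.4758


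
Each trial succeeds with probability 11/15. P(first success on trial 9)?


Geometric: P(X=9) = (1-p)^(k-1)×p = (4/15)^8×11/15 = 720896/38443359375

P(X=9) = 720896/38443359375 ≈ 0.00%


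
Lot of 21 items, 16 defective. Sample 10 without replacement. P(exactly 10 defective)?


Hypergeometric: C(16,10)×C(5,0)/C(21,10)
= 8008×1/352716 = 22/969

P(X=10) = 22/969 ≈ 2.27%


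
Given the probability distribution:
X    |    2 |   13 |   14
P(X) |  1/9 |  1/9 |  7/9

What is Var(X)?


E[X] = 113/9
E[X²] = 515/3
Var(X) = E[X²] - (E[X])² = 515/3 - 12769/81 = 1136/81

Var(X) = 1136/81 ≈ 14.0247


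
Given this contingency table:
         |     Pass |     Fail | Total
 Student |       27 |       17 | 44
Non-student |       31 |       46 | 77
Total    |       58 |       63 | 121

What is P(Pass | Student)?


P(Pass | Student) = 27/(27+17) = 27/44

P(Pass|Student) = 27/44 ≈ 61.36%


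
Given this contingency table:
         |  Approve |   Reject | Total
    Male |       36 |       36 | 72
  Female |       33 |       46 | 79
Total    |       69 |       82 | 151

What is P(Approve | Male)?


P(Approve | Male) = 36/(36+36) = 36/72 = 1/2

P(Approve|Male) = 1/2 ≈ 50.00%


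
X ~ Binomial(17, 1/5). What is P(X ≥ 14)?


P(X ≥ 14) = Σ P(X=i) for i=14..17
P(X=14) = 8704/152587890625
P(X=15) = 2176/762939453125
P(X=16) = 68/762939453125
P(X=17) = 1/762939453125
Sum = 9153/152587890625

P(X ≥ 14) = 9153/152587890625 ≈ 0.00%


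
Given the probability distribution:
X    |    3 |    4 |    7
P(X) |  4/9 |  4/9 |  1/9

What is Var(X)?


E[X] = 35/9
E[X²] = 149/9
Var(X) = E[X²] - (E[X])² = 149/9 - 1225/81 = 116/81

Var(X) = 116/81 ≈ 1.4321


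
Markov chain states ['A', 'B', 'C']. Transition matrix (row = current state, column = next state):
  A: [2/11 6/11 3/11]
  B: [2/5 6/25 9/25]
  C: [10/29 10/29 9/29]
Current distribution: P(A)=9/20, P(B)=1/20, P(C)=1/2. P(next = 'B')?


P(next=B) = Σᵢ P(now=i)×P(i→B)
= 9/20×6/11 + 1/20×6/25 + 1/2×10/29
= 27/110 + 3/250 + 5/29 = 17141/39875

P = 17141/39875 ≈ 0.4299


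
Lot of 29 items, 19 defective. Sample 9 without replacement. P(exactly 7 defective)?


Hypergeometric: C(19,7)×C(10,2)/C(29,9)
= 50388×45/10015005 = 11628/51359

P(X=7) = 11628/51359 ≈ 22.64%


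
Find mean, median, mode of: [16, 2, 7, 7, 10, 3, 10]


Sorted: [2, 3, 7, 7, 10, 10, 16]
Mean = 55/7
Median = 7
Freq: {16: 1, 2: 1, 7: 2, 10: 2, 3: 1}
Mode: [7, 10]

Mean=55/7, Median=7, Mode=[7, 10]


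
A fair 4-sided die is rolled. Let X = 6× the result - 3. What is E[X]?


E[die] = (1+4)/2 = 5/2
E[X] = 6×5/2 - 3 = 12

E[X] = 12


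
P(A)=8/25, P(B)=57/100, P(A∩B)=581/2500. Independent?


P(A)×P(B) = 114/625
P(A∩B) = 581/2500
Not equal → NOT independent

No, not independent


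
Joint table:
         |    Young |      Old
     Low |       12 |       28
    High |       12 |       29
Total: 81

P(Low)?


P(Low) = (12+28)/81 = 40/81

P(Low) = 40/81 ≈ 49.38%


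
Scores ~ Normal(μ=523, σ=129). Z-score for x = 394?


z = (x - μ)/σ = (394 - 523)/129 = -1.0

z = -1.0


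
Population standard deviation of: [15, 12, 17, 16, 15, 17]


Mean = 92/6 = 46/3
  (15-46/3)²=1/9
  (12-46/3)²=100/9
  (17-46/3)²=25/9
  (16-46/3)²=4/9
  (15-46/3)²=1/9
  (17-46/3)²=25/9
Σ(x-μ)² = 52/3
σ² = (52/3)/6 = 26/9

σ = √(26/9) ≈ 1.6997


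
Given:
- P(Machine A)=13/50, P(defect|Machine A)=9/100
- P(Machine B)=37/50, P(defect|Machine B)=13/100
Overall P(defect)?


P(B) = Σ P(B|Aᵢ)×P(Aᵢ)
  9/100×13/50 = 117/5000
  13/100×37/50 = 481/5000
Sum = 299/2500

P(defect) = 299/2500 ≈ 11.96%


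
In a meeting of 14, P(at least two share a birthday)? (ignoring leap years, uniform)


P(all different) = Π(365-i)/365 for i=0..13
= 0.776897
P(match) = 1 - 0.776897 = 0.223103

P ≈ 0.2231 ≈ 22.31%


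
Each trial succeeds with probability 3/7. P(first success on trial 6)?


Geometric: P(X=6) = (1-p)^(k-1)×p = (4/7)^5×3/7 = 3072/117649

P(X=6) = 3072/117649 ≈ 2.61%


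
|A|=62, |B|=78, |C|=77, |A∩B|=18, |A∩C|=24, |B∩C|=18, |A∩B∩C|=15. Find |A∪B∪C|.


|A∪B∪C| = 62+78+77-18-24-18+15 = 172

|A∪B∪C| = 172


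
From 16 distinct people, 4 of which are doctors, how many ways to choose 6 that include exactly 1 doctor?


Choose 1 of the 4 doctors and 5 of the other 12 people:
C(4,1)×C(12,5) = 4×792 = 3168

3168


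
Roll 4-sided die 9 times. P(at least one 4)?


P(no 4)^9 = (3/4)^9 = 19683/262144
P(≥1) = 1 - 19683/262144 = 242461/262144

P = 242461/262144 ≈ 92.49%


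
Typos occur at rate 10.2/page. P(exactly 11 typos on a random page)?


Poisson(λ=10.2): P(X=11) = e^(-λ)×λ^k/k!
= e^(-10.2) × 10.2^11 / 11!
≈ 3.717031868e-05 × 124337430839 / 39916800 ≈ 0.115782

P(X=11) ≈ 0.115782 ≈ 11.58%


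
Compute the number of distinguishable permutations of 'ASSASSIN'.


Letters: 8, freq: {'A': 2, 'S': 4, 'I': 1, 'N': 1}
8!/(2!×4!×1!×1!) = 40320/48 = 840

840


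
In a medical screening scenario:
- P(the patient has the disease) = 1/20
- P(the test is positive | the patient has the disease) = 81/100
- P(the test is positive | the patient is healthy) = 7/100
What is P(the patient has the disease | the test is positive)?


Using Bayes' theorem:
P(A|B) = P(B|A)·P(A) / P(B)

P(the test is positive) = 81/100 × 1/20 + 7/100 × 19/20
= 81/2000 + 133/2000 = 107/1000

P(the patient has the disease|the test is positive) = (81/2000) / (107/1000) = 81/214

P(the patient has the disease|the test is positive) = 81/214 ≈ 37.85%


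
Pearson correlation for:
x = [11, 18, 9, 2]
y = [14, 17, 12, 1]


n=4, Σx=40, Σy=44, Σxy=570, Σx²=530, Σy²=630
r = (4×570 - 40×44)/√((4×530 - 40²)(4×630 - 44²))
= 520/√(520×584) = 520/√303680 ≈ 520/551.0717 ≈ 0.9436

r ≈ 0.9436


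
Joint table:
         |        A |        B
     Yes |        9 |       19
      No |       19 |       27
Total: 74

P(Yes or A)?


P(Yes∨A) = P(Yes) + P(A) - P(Yes∧A)
= (28 + 28 - 9)/74 = 47/74

P = 47/74 ≈ 63.51%


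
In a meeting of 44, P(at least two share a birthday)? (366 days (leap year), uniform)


P(all different) = Π(366-i)/366 for i=0..43
= 0.067633
P(match) = 1 - 0.067633 = 0.932367

P ≈ 0.9324 ≈ 93.24%


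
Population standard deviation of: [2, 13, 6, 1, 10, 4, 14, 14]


Mean = 64/8 = 8
  (2-8)²=36
  (13-8)²=25
  (6-8)²=4
  (1-8)²=49
  (10-8)²=4
  (4-8)²=16
  (14-8)²=36
  (14-8)²=36
Σ(x-μ)² = 206
σ² = 206/8 = 103/4

σ = √(103/4) ≈ 5.0744


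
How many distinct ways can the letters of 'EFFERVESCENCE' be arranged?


Letters: 13, freq: {'E': 5, 'F': 2, 'R': 1, 'V': 1, 'S': 1, 'C': 2, 'N': 1}
13!/(5!×2!×1!×1!×1!×2!×1!) = 6227020800/480 = 12972960

12972960


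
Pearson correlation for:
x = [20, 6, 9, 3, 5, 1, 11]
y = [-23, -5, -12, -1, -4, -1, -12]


n=7, Σx=55, Σy=-58, Σxy=-754, Σx²=673, Σy²=860
r = (7×(-754) - 55×(-58))/√((7×673 - 55²)(7×860 - (-58)²))
= -2088/√(1686×2656) = -2088/√4478016 ≈ -2088/2116.1323 ≈ -0.9867

r ≈ -0.9867


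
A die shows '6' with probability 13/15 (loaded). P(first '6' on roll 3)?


Geometric: P(X=3) = (1-p)^(k-1)×p = (2/15)^2×13/15 = 52/3375

P(X=3) = 52/3375 ≈ 1.54%


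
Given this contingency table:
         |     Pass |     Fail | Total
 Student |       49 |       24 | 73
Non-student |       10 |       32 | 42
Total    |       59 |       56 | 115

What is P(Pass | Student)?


P(Pass | Student) = 49/(49+24) = 49/73

P(Pass|Student) = 49/73 ≈ 67.12%


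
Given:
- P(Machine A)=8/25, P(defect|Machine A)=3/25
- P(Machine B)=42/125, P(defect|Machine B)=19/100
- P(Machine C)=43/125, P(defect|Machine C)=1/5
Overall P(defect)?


P(B) = Σ P(B|Aᵢ)×P(Aᵢ)
  3/25×8/25 = 24/625
  19/100×42/125 = 399/6250
  1/5×43/125 = 43/625
Sum = 1069/6250

P(defect) = 1069/6250 ≈ 17.10%


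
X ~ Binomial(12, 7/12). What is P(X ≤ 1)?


P(X ≤ 1) = Σ P(X=i) for i=0..1
P(X=0) = 244140625/8916100448256
P(X=1) = 341796875/743008370688
Sum = 4345703125/8916100448256

P(X ≤ 1) = 4345703125/8916100448256 ≈ 0.05%


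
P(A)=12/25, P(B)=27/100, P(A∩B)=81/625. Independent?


P(A)×P(B) = 81/625
P(A∩B) = 81/625
Equal ✓ → Independent

Yes, independent


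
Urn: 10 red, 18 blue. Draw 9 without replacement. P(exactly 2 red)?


Hypergeometric: C(10,2)×C(18,7)/C(28,9)
= 45×31824/6906900 = 1836/8855

P(X=2) = 1836/8855 ≈ 20.73%


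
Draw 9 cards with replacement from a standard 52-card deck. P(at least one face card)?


P(not a face card) = 40/52 = 10/13
P(none in 9 draws) = (10/13)^9 = 1000000000/10604499373
P(≥1 face card) = 1 - 1000000000/10604499373 = 9604499373/10604499373

P = 9604499373/10604499373 ≈ 90.57%


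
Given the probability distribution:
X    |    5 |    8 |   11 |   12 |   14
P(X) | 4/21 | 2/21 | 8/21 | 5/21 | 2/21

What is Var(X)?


E[X] = 212/21
E[X²] = 2308/21
Var(X) = E[X²] - (E[X])² = 2308/21 - 44944/441 = 3524/441

Var(X) = 3524/441 ≈ 7.9909


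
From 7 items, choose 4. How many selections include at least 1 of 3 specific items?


Complement: C(7,4) - C(4,4) = 35 - 1 = 34

34


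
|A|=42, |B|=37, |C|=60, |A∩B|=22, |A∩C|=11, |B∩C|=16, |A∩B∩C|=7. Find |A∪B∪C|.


|A∪B∪C| = 42+37+60-22-11-16+7 = 97

|A∪B∪C| = 97


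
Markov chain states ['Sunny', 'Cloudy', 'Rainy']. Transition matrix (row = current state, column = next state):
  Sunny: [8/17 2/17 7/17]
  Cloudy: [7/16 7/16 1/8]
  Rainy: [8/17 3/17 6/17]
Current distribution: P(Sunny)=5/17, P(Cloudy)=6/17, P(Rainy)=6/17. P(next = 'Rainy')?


P(next=Rainy) = Σᵢ P(now=i)×P(i→Rainy)
= 5/17×7/17 + 6/17×1/8 + 6/17×6/17
= 35/289 + 3/68 + 36/289 = 335/1156

P = 335/1156 ≈ 0.2898


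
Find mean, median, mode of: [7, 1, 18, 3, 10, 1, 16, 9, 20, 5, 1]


Sorted: [1, 1, 1, 3, 5, 7, 9, 10, 16, 18, 20]
Mean = 91/11
Median = 7
Freq: {7: 1, 1: 3, 18: 1, 3: 1, 10: 1, 16: 1, 9: 1, 20: 1, 5: 1}
Mode: [1]

Mean=91/11, Median=7, Mode=1


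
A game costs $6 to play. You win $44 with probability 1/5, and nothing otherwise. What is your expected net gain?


E[gain] = (44-6)×1/5 + (-6)×4/5
= 38/5 - 24/5 = 14/5

Expected net gain = $14/5 ≈ $2.80


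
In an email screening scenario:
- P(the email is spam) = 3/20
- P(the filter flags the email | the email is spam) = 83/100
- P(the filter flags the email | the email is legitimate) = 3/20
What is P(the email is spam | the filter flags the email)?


Using Bayes' theorem:
P(A|B) = P(B|A)·P(A) / P(B)

P(the filter flags the email) = 83/100 × 3/20 + 3/20 × 17/20
= 249/2000 + 51/400 = 63/250

P(the email is spam|the filter flags the email) = (249/2000) / (63/250) = 83/168

P(the email is spam|the filter flags the email) = 83/168 ≈ 49.40%


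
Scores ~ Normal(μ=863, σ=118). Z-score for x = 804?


z = (x - μ)/σ = (804 - 863)/118 = -0.5

z = -0.5


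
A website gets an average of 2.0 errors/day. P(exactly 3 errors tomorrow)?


Poisson(λ=2.0): P(X=3) = e^(-λ)×λ^k/k!
= e^(-2.0) × 2.0^3 / 3!
≈ 0.1353352832 × 8 / 6 ≈ 0.180447

P(X=3) ≈ 0.180447 ≈ 18.04%


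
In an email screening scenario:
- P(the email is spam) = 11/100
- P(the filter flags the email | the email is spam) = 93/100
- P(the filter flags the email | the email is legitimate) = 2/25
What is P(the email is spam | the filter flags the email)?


Using Bayes' theorem:
P(A|B) = P(B|A)·P(A) / P(B)

P(the filter flags the email) = 93/100 × 11/100 + 2/25 × 89/100
= 1023/10000 + 89/1250 = 347/2000

P(the email is spam|the filter flags the email) = (1023/10000) / (347/2000) = 1023/1735

P(the email is spam|the filter flags the email) = 1023/1735 ≈ 58.96%


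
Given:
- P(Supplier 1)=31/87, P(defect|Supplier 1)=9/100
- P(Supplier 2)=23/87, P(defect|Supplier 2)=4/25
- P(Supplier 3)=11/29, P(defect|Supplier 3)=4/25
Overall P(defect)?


P(B) = Σ P(B|Aᵢ)×P(Aᵢ)
  9/100×31/87 = 93/2900
  4/25×23/87 = 92/2175
  4/25×11/29 = 44/725
Sum = 47/348

P(defect) = 47/348 ≈ 13.51%


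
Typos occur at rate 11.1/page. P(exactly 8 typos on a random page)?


Poisson(λ=11.1): P(X=8) = e^(-λ)×λ^k/k!
= e^(-11.1) × 11.1^8 / 8!
≈ 1.511232382e-05 × 230453776.972 / 40320 ≈ 0.086376

P(X=8) ≈ 0.086376 ≈ 8.64%


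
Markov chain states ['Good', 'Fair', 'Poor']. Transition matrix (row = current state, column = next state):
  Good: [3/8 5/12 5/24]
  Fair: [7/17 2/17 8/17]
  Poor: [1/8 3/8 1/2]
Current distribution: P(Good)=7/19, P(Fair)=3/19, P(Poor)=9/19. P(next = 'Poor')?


P(next=Poor) = Σᵢ P(now=i)×P(i→Poor)
= 7/19×5/24 + 3/19×8/17 + 9/19×1/2
= 35/456 + 24/323 + 9/38 = 3007/7752

P = 3007/7752 ≈ 0.3879


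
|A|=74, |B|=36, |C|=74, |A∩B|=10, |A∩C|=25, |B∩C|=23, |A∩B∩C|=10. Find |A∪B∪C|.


|A∪B∪C| = 74+36+74-10-25-23+10 = 136

|A∪B∪C| = 136


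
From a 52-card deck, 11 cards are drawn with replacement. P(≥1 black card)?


P(not a black card) = 26/52 = 1/2
P(none in 11 draws) = (1/2)^11 = 1/2048
P(≥1 black card) = 1 - 1/2048 = 2047/2048

P = 2047/2048 ≈ 99.95%


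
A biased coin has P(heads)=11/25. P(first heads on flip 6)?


Geometric: P(X=6) = (1-p)^(k-1)×p = (14/25)^5×11/25 = 5916064/244140625

P(X=6) = 5916064/244140625 ≈ 2.42%


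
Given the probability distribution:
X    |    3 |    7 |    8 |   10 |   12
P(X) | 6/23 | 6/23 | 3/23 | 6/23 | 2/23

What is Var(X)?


E[X] = 168/23
E[X²] = 1428/23
Var(X) = E[X²] - (E[X])² = 1428/23 - 28224/529 = 4620/529

Var(X) = 4620/529 ≈ 8.7335


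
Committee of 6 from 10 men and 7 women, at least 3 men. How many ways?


Count by #men:
  3M,3W: C(10,3)×C(7,3)=4200
  4M,2W: C(10,4)×C(7,2)=4410
  5M,1W: C(10,5)×C(7,1)=1764
  6M,0W: C(10,6)×C(7,0)=210
Total = 10584

10584


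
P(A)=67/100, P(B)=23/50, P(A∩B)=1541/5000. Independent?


P(A)×P(B) = 1541/5000
P(A∩B) = 1541/5000
Equal ✓ → Independent

Yes, independent


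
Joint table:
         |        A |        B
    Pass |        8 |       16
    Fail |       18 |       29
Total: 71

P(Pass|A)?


P(Pass|A) = 8/(8+18) = 8/26 = 4/13

P = 4/13 ≈ 30.77%


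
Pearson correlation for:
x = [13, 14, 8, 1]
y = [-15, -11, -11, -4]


n=4, Σx=36, Σy=-41, Σxy=-441, Σx²=430, Σy²=483
r = (4×(-441) - 36×(-41))/√((4×430 - 36²)(4×483 - (-41)²))
= -288/√(424×251) = -288/√106424 ≈ -288/326.2269 ≈ -0.8828

r ≈ -0.8828


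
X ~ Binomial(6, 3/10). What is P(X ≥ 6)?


P(X ≥ 6) = Σ P(X=i) for i=6..6
P(X=6) = 729/1000000
Sum = 729/1000000

P(X ≥ 6) = 729/1000000 ≈ 0.07%


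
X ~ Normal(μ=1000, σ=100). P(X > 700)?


z = (700-1000)/100 = -3.0
P(X > 700) = 1 - P(Z ≤ -3.0) = 1 - 0.0013 = 0.9987

P(X > 700) ≈ 0.9987


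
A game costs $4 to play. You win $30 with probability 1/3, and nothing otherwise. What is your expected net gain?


E[gain] = (30-4)×1/3 + (-4)×2/3
= 26/3 - 8/3 = 6

Expected net gain = $6 ≈ $6.00


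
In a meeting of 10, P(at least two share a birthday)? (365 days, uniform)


P(all different) = Π(365-i)/365 for i=0..9
= 0.883052
P(match) = 1 - 0.883052 = 0.116948

P ≈ 0.1169 ≈ 11.69%


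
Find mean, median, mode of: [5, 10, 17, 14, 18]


Sorted: [5, 10, 14, 17, 18]
Mean = 64/5
Median = 14
Freq: {5: 1, 10: 1, 17: 1, 14: 1, 18: 1}
Mode: No mode

Mean=64/5, Median=14, Mode=No mode


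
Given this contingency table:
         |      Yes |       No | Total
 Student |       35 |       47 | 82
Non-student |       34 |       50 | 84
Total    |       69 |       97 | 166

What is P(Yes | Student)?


P(Yes | Student) = 35/(35+47) = 35/82

P(Yes|Student) = 35/82 ≈ 42.68%


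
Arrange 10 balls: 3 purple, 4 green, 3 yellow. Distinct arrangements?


10!/(3!×4!×3!) = 4200

4200


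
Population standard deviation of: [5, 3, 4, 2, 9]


Mean = 23/5
  (5-23/5)²=4/25
  (3-23/5)²=64/25
  (4-23/5)²=9/25
  (2-23/5)²=169/25
  (9-23/5)²=484/25
Σ(x-μ)² = 146/5
σ² = (146/5)/5 = 146/25

σ = √(146/25) ≈ 2.4166


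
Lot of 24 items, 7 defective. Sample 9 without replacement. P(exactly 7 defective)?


Hypergeometric: C(7,7)×C(17,2)/C(24,9)
= 1×136/1307504 = 1/9614

P(X=7) = 1/9614 ≈ 0.01%


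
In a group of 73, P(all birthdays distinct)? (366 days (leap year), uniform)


P(all different) = Π(366-i)/366 for i=0..72
= (366/366)×(365/366)×...×(294/366)
= 0.000449

P ≈ 0.0004 ≈ 0.04%


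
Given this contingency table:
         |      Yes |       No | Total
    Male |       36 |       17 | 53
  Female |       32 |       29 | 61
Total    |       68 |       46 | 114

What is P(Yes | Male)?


P(Yes | Male) = 36/(36+17) = 36/53

P(Yes|Male) = 36/53 ≈ 67.92%


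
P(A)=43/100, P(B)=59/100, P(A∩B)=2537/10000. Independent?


P(A)×P(B) = 2537/10000
P(A∩B) = 2537/10000
Equal ✓ → Independent

Yes, independent


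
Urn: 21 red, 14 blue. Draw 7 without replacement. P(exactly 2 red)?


Hypergeometric: C(21,2)×C(14,5)/C(35,7)
= 210×2002/6724520 = 1911/30566

P(X=2) = 1911/30566 ≈ 6.25%


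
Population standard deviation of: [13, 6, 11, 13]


Mean = 43/4
  (13-43/4)²=81/16
  (6-43/4)²=361/16
  (11-43/4)²=1/16
  (13-43/4)²=81/16
Σ(x-μ)² = 131/4
σ² = (131/4)/4 = 131/16

σ = √(131/16) ≈ 2.8614


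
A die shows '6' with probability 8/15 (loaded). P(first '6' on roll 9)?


Geometric: P(X=9) = (1-p)^(k-1)×p = (7/15)^8×8/15 = 46118408/38443359375

P(X=9) = 46118408/38443359375 ≈ 0.12%


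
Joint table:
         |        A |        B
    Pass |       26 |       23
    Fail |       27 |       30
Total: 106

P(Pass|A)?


P(Pass|A) = 26/(26+27) = 26/53

P = 26/53 ≈ 49.06%


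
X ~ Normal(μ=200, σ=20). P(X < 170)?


z = (170-200)/20 = -1.5
P(Z < -1.5) = 0.0668

P(X < 170) ≈ 0.0668


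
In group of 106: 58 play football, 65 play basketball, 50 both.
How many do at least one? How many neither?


|A∪B| = 58+65-50 = 73
Neither = 106-73 = 33

At least one: 73; Neither: 33


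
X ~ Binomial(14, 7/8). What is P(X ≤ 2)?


P(X ≤ 2) = Σ P(X=i) for i=0..2
P(X=0) = 1/4398046511104
P(X=1) = 49/2199023255552
P(X=2) = 4459/4398046511104
Sum = 2279/2199023255552

P(X ≤ 2) = 2279/2199023255552 ≈ 0.00%


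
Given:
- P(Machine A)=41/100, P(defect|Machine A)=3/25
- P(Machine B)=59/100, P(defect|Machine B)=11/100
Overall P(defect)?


P(B) = Σ P(B|Aᵢ)×P(Aᵢ)
  3/25×41/100 = 123/2500
  11/100×59/100 = 649/10000
Sum = 1141/10000

P(defect) = 1141/10000 ≈ 11.41%


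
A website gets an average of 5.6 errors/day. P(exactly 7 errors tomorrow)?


Poisson(λ=5.6): P(X=7) = e^(-λ)×λ^k/k!
= e^(-5.6) × 5.6^7 / 7!
≈ 0.003697863716 × 172709.484954 / 5040 ≈ 0.126717

P(X=7) ≈ 0.126717 ≈ 12.67%


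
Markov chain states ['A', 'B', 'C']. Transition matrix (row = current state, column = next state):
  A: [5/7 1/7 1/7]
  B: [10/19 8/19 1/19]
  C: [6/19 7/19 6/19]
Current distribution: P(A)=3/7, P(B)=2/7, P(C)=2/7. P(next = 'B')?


P(next=B) = Σᵢ P(now=i)×P(i→B)
= 3/7×1/7 + 2/7×8/19 + 2/7×7/19
= 3/49 + 16/133 + 2/19 = 267/931

P = 267/931 ≈ 0.2868


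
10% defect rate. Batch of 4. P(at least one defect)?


P(all good) = (9/10)^4 = 6561/10000
P(≥1 defect) = 3439/10000

P = 3439/10000 ≈ 34.39%


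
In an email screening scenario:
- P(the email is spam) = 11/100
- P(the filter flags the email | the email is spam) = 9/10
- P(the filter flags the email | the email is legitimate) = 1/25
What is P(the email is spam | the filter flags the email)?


Using Bayes' theorem:
P(A|B) = P(B|A)·P(A) / P(B)

P(the filter flags the email) = 9/10 × 11/100 + 1/25 × 89/100
= 99/1000 + 89/2500 = 673/5000

P(the email is spam|the filter flags the email) = (99/1000) / (673/5000) = 495/673

P(the email is spam|the filter flags the email) = 495/673 ≈ 73.55%


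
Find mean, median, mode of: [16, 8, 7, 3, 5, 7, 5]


Sorted: [3, 5, 5, 7, 7, 8, 16]
Mean = 51/7
Median = 7
Freq: {16: 1, 8: 1, 7: 2, 3: 1, 5: 2}
Mode: [5, 7]

Mean=51/7, Median=7, Mode=[5, 7]


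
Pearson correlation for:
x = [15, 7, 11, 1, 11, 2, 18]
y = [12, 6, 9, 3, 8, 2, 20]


n=7, Σx=65, Σy=60, Σxy=776, Σx²=845, Σy²=738
r = (7×776 - 65×60)/√((7×845 - 65²)(7×738 - 60²))
= 1532/√(1690×1566) = 1532/√2646540 ≈ 1532/1626.8190 ≈ 0.9417

r ≈ 0.9417


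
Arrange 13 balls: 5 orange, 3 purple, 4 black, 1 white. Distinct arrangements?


13!/(5!×3!×4!×1!) = 360360

360360


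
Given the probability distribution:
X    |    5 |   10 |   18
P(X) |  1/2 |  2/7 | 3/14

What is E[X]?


E[X] = Σ x·P(X=x)
= (5)×(1/2) + (10)×(2/7) + (18)×(3/14)
= 129/14

E[X] = 129/14


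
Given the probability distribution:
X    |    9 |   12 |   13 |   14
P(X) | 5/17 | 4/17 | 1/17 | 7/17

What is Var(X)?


E[X] = 12
E[X²] = 2522/17
Var(X) = E[X²] - (E[X])² = 2522/17 - 144 = 74/17

Var(X) = 74/17 ≈ 4.3529


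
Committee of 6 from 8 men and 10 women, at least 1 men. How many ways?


Count by #men:
  1M,5W: C(8,1)×C(10,5)=2016
  2M,4W: C(8,2)×C(10,4)=5880
  3M,3W: C(8,3)×C(10,3)=6720
  4M,2W: C(8,4)×C(10,2)=3150
  5M,1W: C(8,5)×C(10,1)=560
  6M,0W: C(8,6)×C(10,0)=28
Total = 18354

18354


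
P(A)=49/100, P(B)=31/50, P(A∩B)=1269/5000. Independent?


P(A)×P(B) = 1519/5000
P(A∩B) = 1269/5000
Not equal → NOT independent

No, not independent


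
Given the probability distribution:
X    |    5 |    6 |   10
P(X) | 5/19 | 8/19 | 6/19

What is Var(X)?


E[X] = 7
E[X²] = 1013/19
Var(X) = E[X²] - (E[X])² = 1013/19 - 49 = 82/19

Var(X) = 82/19 ≈ 4.3158


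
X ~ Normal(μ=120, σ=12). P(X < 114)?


z = (114-120)/12 = -0.5
P(Z < -0.5) = 0.3085

P(X < 114) ≈ 0.3085


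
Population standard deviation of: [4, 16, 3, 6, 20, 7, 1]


Mean = 57/7
  (4-57/7)²=841/49
  (16-57/7)²=3025/49
  (3-57/7)²=1296/49
  (6-57/7)²=225/49
  (20-57/7)²=6889/49
  (7-57/7)²=64/49
  (1-57/7)²=2500/49
Σ(x-μ)² = 2120/7
σ² = (2120/7)/7 = 2120/49

σ = √(2120/49) ≈ 6.5776


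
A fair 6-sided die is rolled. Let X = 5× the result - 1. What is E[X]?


E[die] = (1+6)/2 = 7/2
E[X] = 5×7/2 - 1 = 33/2

E[X] = 33/2


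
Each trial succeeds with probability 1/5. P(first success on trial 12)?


Geometric: P(X=12) = (1-p)^(k-1)×p = (4/5)^11×1/5 = 4194304/244140625

P(X=12) = 4194304/244140625 ≈ 1.72%


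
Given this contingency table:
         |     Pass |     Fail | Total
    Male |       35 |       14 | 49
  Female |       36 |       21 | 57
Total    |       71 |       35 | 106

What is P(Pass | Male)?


P(Pass | Male) = 35/(35+14) = 35/49 = 5/7

P(Pass|Male) = 5/7 ≈ 71.43%


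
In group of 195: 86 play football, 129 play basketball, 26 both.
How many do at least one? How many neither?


|A∪B| = 86+129-26 = 189
Neither = 195-189 = 6

At least one: 189; Neither: 6


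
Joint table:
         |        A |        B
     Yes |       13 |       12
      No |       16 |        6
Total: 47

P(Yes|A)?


P(Yes|A) = 13/(13+16) = 13/29

P = 13/29 ≈ 44.83%


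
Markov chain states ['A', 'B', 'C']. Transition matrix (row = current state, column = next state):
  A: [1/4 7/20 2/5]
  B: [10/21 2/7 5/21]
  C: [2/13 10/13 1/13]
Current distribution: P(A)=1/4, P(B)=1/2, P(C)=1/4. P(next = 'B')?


P(next=B) = Σᵢ P(now=i)×P(i→B)
= 1/4×7/20 + 1/2×2/7 + 1/4×10/13
= 7/80 + 1/7 + 5/26 = 3077/7280

P = 3077/7280 ≈ 0.4227


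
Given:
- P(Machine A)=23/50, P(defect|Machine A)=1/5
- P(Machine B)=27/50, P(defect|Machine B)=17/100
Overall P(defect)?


P(B) = Σ P(B|Aᵢ)×P(Aᵢ)
  1/5×23/50 = 23/250
  17/100×27/50 = 459/5000
Sum = 919/5000

P(defect) = 919/5000 ≈ 18.38%


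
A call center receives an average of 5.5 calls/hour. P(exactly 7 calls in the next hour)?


Poisson(λ=5.5): P(X=7) = e^(-λ)×λ^k/k!
= e^(-5.5) × 5.5^7 / 7!
≈ 0.004086771438 × 152243.523438 / 5040 ≈ 0.123449

P(X=7) ≈ 0.123449 ≈ 12.34%


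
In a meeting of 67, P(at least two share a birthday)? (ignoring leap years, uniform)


P(all different) = Π(365-i)/365 for i=0..66
= 0.001560
P(match) = 1 - 0.001560 = 0.998440

P ≈ 0.9984 ≈ 99.84%


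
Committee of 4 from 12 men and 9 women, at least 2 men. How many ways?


Count by #men:
  2M,2W: C(12,2)×C(9,2)=2376
  3M,1W: C(12,3)×C(9,1)=1980
  4M,0W: C(12,4)×C(9,0)=495
Total = 4851

4851


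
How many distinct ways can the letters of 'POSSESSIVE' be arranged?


Letters: 10, freq: {'P': 1, 'O': 1, 'S': 4, 'E': 2, 'I': 1, 'V': 1}
10!/(1!×1!×4!×2!×1!×1!) = 3628800/48 = 75600

75600


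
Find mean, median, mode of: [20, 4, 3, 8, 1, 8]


Sorted: [1, 3, 4, 8, 8, 20]
Mean = 44/6 = 22/3
Median = 6
Freq: {20: 1, 4: 1, 3: 1, 8: 2, 1: 1}
Mode: [8]

Mean=22/3, Median=6, Mode=8


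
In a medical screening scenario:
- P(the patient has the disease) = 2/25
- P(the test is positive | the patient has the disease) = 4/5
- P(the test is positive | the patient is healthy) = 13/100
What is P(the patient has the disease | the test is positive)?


Using Bayes' theorem:
P(A|B) = P(B|A)·P(A) / P(B)

P(the test is positive) = 4/5 × 2/25 + 13/100 × 23/25
= 8/125 + 299/2500 = 459/2500

P(the patient has the disease|the test is positive) = (8/125) / (459/2500) = 160/459

P(the patient has the disease|the test is positive) = 160/459 ≈ 34.86%


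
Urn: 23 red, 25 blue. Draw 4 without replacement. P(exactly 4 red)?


Hypergeometric: C(23,4)×C(25,0)/C(48,4)
= 8855×1/194580 = 77/1692

P(X=4) = 77/1692 ≈ 4.55%


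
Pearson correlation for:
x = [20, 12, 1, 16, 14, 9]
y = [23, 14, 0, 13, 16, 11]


n=6, Σx=72, Σy=77, Σxy=1159, Σx²=1078, Σy²=1271
r = (6×1159 - 72×77)/√((6×1078 - 72²)(6×1271 - 77²))
= 1410/√(1284×1697) = 1410/√2178948 ≈ 1410/1476.1260 ≈ 0.9552

r ≈ 0.9552


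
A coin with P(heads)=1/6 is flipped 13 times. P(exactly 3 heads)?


Binomial: P(X=3) = C(13,3)×p^3×(1-p)^10
= 286 × 1/216 × 9765625/60466176 = 1396484375/6530347008

P(X=3) = 1396484375/6530347008 ≈ 21.38%


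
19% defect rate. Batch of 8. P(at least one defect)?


P(all good) = (81/100)^8 = 1853020188851841/10000000000000000
P(≥1 defect) = 8146979811148159/10000000000000000

P = 8146979811148159/10000000000000000 ≈ 81.47%


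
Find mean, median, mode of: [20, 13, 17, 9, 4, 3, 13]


Sorted: [3, 4, 9, 13, 13, 17, 20]
Mean = 79/7
Median = 13
Freq: {20: 1, 13: 2, 17: 1, 9: 1, 4: 1, 3: 1}
Mode: [13]

Mean=79/7, Median=13, Mode=13


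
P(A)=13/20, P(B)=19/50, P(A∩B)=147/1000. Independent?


P(A)×P(B) = 247/1000
P(A∩B) = 147/1000
Not equal → NOT independent

No, not independent


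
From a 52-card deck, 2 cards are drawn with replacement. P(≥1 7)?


P(not a 7) = 48/52 = 12/13
P(none in 2 draws) = (12/13)^2 = 144/169
P(≥1 7) = 1 - 144/169 = 25/169

P = 25/169 ≈ 14.79%


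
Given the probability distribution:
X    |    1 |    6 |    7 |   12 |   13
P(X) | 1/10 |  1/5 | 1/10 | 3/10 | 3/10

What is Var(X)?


E[X] = 19/2
E[X²] = 1061/10
Var(X) = E[X²] - (E[X])² = 1061/10 - 361/4 = 317/20

Var(X) = 317/20 ≈ 15.8500


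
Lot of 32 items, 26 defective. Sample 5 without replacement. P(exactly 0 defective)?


Hypergeometric: C(26,0)×C(6,5)/C(32,5)
= 1×6/201376 = 3/100688

P(X=0) = 3/100688 ≈ 0.00%


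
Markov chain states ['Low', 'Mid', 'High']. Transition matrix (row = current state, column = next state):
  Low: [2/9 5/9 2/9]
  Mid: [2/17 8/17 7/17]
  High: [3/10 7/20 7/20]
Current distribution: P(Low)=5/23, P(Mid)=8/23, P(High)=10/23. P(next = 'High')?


P(next=High) = Σᵢ P(now=i)×P(i→High)
= 5/23×2/9 + 8/23×7/17 + 10/23×7/20
= 10/207 + 56/391 + 7/46 = 2419/7038

P = 2419/7038 ≈ 0.3437


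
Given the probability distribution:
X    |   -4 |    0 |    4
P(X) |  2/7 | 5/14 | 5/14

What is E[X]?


E[X] = Σ x·P(X=x)
= (-4)×(2/7) + (0)×(5/14) + (4)×(5/14)
= 2/7

E[X] = 2/7


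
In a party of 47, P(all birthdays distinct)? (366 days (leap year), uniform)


P(all different) = Π(366-i)/366 for i=0..46
= (366/366)×(365/366)×...×(320/366)
= 0.045628

P ≈ 0.0456 ≈ 4.56%


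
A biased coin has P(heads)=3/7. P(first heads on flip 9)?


Geometric: P(X=9) = (1-p)^(k-1)×p = (4/7)^8×3/7 = 196608/40353607

P(X=9) = 196608/40353607 ≈ 0.49%


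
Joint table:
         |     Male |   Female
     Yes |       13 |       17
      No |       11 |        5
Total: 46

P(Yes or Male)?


P(Yes∨Male) = P(Yes) + P(Male) - P(Yes∧Male)
= (30 + 24 - 13)/46 = 41/46

P = 41/46 ≈ 89.13%
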